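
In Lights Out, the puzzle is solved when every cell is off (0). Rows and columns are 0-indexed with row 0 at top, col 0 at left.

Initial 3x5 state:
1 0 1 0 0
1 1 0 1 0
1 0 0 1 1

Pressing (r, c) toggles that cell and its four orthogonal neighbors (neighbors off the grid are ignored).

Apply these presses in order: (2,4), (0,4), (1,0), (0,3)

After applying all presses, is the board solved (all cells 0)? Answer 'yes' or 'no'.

Answer: yes

Derivation:
After press 1 at (2,4):
1 0 1 0 0
1 1 0 1 1
1 0 0 0 0

After press 2 at (0,4):
1 0 1 1 1
1 1 0 1 0
1 0 0 0 0

After press 3 at (1,0):
0 0 1 1 1
0 0 0 1 0
0 0 0 0 0

After press 4 at (0,3):
0 0 0 0 0
0 0 0 0 0
0 0 0 0 0

Lights still on: 0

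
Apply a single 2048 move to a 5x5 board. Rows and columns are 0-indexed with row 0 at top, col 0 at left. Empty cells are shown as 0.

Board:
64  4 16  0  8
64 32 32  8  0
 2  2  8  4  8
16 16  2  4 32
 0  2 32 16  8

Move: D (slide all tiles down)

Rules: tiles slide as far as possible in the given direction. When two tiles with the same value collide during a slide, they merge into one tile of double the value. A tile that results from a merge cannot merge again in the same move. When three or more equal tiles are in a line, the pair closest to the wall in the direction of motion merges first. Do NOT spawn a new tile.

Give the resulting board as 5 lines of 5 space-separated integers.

Answer:   0   4  16   0   0
  0  32  32   0   0
128   2   8   8  16
  2  16   2   8  32
 16   2  32  16   8

Derivation:
Slide down:
col 0: [64, 64, 2, 16, 0] -> [0, 0, 128, 2, 16]
col 1: [4, 32, 2, 16, 2] -> [4, 32, 2, 16, 2]
col 2: [16, 32, 8, 2, 32] -> [16, 32, 8, 2, 32]
col 3: [0, 8, 4, 4, 16] -> [0, 0, 8, 8, 16]
col 4: [8, 0, 8, 32, 8] -> [0, 0, 16, 32, 8]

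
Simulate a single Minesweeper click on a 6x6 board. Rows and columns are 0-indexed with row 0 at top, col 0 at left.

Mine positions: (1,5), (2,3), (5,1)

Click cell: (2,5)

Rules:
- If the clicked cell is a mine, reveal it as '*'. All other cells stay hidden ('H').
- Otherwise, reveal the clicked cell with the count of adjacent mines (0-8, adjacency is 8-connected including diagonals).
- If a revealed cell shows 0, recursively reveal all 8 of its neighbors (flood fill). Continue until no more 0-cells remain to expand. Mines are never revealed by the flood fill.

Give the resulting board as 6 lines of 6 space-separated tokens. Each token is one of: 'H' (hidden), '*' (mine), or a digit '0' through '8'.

H H H H H H
H H H H H H
H H H H H 1
H H H H H H
H H H H H H
H H H H H H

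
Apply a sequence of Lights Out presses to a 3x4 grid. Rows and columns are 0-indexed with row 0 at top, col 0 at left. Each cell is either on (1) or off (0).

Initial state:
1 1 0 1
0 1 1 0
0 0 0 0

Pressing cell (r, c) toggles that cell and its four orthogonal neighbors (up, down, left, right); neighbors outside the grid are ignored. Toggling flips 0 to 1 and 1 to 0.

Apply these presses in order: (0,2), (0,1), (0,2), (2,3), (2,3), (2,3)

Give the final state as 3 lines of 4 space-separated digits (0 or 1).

Answer: 0 0 1 1
0 0 1 1
0 0 1 1

Derivation:
After press 1 at (0,2):
1 0 1 0
0 1 0 0
0 0 0 0

After press 2 at (0,1):
0 1 0 0
0 0 0 0
0 0 0 0

After press 3 at (0,2):
0 0 1 1
0 0 1 0
0 0 0 0

After press 4 at (2,3):
0 0 1 1
0 0 1 1
0 0 1 1

After press 5 at (2,3):
0 0 1 1
0 0 1 0
0 0 0 0

After press 6 at (2,3):
0 0 1 1
0 0 1 1
0 0 1 1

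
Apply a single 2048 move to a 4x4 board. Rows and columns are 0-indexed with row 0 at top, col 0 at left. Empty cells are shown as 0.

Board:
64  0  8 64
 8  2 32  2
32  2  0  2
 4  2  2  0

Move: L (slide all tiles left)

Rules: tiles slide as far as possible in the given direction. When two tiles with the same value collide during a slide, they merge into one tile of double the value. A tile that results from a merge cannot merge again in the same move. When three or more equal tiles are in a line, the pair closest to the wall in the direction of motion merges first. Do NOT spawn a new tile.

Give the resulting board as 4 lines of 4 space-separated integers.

Answer: 64  8 64  0
 8  2 32  2
32  4  0  0
 4  4  0  0

Derivation:
Slide left:
row 0: [64, 0, 8, 64] -> [64, 8, 64, 0]
row 1: [8, 2, 32, 2] -> [8, 2, 32, 2]
row 2: [32, 2, 0, 2] -> [32, 4, 0, 0]
row 3: [4, 2, 2, 0] -> [4, 4, 0, 0]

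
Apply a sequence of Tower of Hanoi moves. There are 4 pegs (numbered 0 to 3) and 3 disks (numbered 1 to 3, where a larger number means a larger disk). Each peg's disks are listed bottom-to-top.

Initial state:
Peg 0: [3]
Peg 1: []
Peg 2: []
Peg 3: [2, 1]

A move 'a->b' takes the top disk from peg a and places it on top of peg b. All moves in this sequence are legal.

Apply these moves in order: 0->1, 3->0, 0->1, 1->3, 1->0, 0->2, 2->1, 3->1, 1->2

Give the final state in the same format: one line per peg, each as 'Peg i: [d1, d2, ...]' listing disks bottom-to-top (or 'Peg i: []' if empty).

Answer: Peg 0: []
Peg 1: [3]
Peg 2: [1]
Peg 3: [2]

Derivation:
After move 1 (0->1):
Peg 0: []
Peg 1: [3]
Peg 2: []
Peg 3: [2, 1]

After move 2 (3->0):
Peg 0: [1]
Peg 1: [3]
Peg 2: []
Peg 3: [2]

After move 3 (0->1):
Peg 0: []
Peg 1: [3, 1]
Peg 2: []
Peg 3: [2]

After move 4 (1->3):
Peg 0: []
Peg 1: [3]
Peg 2: []
Peg 3: [2, 1]

After move 5 (1->0):
Peg 0: [3]
Peg 1: []
Peg 2: []
Peg 3: [2, 1]

After move 6 (0->2):
Peg 0: []
Peg 1: []
Peg 2: [3]
Peg 3: [2, 1]

After move 7 (2->1):
Peg 0: []
Peg 1: [3]
Peg 2: []
Peg 3: [2, 1]

After move 8 (3->1):
Peg 0: []
Peg 1: [3, 1]
Peg 2: []
Peg 3: [2]

After move 9 (1->2):
Peg 0: []
Peg 1: [3]
Peg 2: [1]
Peg 3: [2]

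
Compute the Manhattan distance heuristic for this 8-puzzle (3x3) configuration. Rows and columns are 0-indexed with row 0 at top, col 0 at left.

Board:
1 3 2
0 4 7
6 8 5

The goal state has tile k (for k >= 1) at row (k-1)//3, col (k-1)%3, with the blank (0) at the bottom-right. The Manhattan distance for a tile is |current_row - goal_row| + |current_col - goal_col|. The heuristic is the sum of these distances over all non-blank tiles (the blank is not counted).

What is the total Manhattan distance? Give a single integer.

Answer: 11

Derivation:
Tile 1: at (0,0), goal (0,0), distance |0-0|+|0-0| = 0
Tile 3: at (0,1), goal (0,2), distance |0-0|+|1-2| = 1
Tile 2: at (0,2), goal (0,1), distance |0-0|+|2-1| = 1
Tile 4: at (1,1), goal (1,0), distance |1-1|+|1-0| = 1
Tile 7: at (1,2), goal (2,0), distance |1-2|+|2-0| = 3
Tile 6: at (2,0), goal (1,2), distance |2-1|+|0-2| = 3
Tile 8: at (2,1), goal (2,1), distance |2-2|+|1-1| = 0
Tile 5: at (2,2), goal (1,1), distance |2-1|+|2-1| = 2
Sum: 0 + 1 + 1 + 1 + 3 + 3 + 0 + 2 = 11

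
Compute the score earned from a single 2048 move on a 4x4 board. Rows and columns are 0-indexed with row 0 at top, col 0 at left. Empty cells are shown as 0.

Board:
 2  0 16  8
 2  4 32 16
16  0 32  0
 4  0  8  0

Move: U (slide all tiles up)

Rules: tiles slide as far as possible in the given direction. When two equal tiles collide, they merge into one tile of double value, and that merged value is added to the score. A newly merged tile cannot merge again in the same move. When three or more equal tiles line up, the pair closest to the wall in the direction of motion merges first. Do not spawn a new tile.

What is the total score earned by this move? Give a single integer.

Answer: 68

Derivation:
Slide up:
col 0: [2, 2, 16, 4] -> [4, 16, 4, 0]  score +4 (running 4)
col 1: [0, 4, 0, 0] -> [4, 0, 0, 0]  score +0 (running 4)
col 2: [16, 32, 32, 8] -> [16, 64, 8, 0]  score +64 (running 68)
col 3: [8, 16, 0, 0] -> [8, 16, 0, 0]  score +0 (running 68)
Board after move:
 4  4 16  8
16  0 64 16
 4  0  8  0
 0  0  0  0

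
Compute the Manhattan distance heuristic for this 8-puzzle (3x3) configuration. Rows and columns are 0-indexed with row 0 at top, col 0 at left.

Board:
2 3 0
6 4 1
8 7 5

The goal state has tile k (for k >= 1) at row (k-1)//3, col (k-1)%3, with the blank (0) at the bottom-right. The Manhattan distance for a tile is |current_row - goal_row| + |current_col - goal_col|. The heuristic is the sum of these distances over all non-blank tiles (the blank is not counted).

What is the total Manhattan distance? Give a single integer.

Tile 2: (0,0)->(0,1) = 1
Tile 3: (0,1)->(0,2) = 1
Tile 6: (1,0)->(1,2) = 2
Tile 4: (1,1)->(1,0) = 1
Tile 1: (1,2)->(0,0) = 3
Tile 8: (2,0)->(2,1) = 1
Tile 7: (2,1)->(2,0) = 1
Tile 5: (2,2)->(1,1) = 2
Sum: 1 + 1 + 2 + 1 + 3 + 1 + 1 + 2 = 12

Answer: 12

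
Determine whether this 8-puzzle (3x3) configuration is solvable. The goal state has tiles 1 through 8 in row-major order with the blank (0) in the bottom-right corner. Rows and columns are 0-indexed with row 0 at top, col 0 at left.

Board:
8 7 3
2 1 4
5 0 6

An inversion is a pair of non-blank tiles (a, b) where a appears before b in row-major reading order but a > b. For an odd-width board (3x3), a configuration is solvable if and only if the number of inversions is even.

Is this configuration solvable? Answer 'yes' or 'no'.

Inversions (pairs i<j in row-major order where tile[i] > tile[j] > 0): 16
16 is even, so the puzzle is solvable.

Answer: yes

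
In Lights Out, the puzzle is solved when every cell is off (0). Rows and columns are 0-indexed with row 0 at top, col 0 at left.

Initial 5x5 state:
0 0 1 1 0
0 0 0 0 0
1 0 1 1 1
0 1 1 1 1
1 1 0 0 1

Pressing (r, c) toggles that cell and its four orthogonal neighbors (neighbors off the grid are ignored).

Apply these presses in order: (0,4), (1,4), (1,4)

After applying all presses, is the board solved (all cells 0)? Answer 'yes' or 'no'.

Answer: no

Derivation:
After press 1 at (0,4):
0 0 1 0 1
0 0 0 0 1
1 0 1 1 1
0 1 1 1 1
1 1 0 0 1

After press 2 at (1,4):
0 0 1 0 0
0 0 0 1 0
1 0 1 1 0
0 1 1 1 1
1 1 0 0 1

After press 3 at (1,4):
0 0 1 0 1
0 0 0 0 1
1 0 1 1 1
0 1 1 1 1
1 1 0 0 1

Lights still on: 14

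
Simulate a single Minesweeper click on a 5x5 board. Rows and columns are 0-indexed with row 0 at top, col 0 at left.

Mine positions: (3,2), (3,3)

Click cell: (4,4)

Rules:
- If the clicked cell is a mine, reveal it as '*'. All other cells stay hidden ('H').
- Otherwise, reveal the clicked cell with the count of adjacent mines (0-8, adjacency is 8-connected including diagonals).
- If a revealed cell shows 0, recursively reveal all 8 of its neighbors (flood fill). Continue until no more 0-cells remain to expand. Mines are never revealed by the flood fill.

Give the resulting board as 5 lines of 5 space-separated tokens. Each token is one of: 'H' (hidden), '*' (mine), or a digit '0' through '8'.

H H H H H
H H H H H
H H H H H
H H H H H
H H H H 1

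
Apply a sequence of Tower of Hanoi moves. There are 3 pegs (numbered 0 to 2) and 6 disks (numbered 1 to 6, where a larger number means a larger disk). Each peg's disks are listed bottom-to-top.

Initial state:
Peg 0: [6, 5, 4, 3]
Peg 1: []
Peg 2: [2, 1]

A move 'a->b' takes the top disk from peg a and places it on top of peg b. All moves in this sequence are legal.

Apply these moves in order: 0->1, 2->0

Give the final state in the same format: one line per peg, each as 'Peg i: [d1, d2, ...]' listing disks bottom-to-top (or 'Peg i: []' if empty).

After move 1 (0->1):
Peg 0: [6, 5, 4]
Peg 1: [3]
Peg 2: [2, 1]

After move 2 (2->0):
Peg 0: [6, 5, 4, 1]
Peg 1: [3]
Peg 2: [2]

Answer: Peg 0: [6, 5, 4, 1]
Peg 1: [3]
Peg 2: [2]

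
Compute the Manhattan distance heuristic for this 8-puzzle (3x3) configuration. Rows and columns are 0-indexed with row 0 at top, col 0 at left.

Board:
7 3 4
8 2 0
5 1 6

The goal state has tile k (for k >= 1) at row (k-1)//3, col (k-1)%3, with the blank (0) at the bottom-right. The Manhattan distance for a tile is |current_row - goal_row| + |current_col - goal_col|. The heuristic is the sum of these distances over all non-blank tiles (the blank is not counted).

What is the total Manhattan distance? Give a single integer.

Tile 7: (0,0)->(2,0) = 2
Tile 3: (0,1)->(0,2) = 1
Tile 4: (0,2)->(1,0) = 3
Tile 8: (1,0)->(2,1) = 2
Tile 2: (1,1)->(0,1) = 1
Tile 5: (2,0)->(1,1) = 2
Tile 1: (2,1)->(0,0) = 3
Tile 6: (2,2)->(1,2) = 1
Sum: 2 + 1 + 3 + 2 + 1 + 2 + 3 + 1 = 15

Answer: 15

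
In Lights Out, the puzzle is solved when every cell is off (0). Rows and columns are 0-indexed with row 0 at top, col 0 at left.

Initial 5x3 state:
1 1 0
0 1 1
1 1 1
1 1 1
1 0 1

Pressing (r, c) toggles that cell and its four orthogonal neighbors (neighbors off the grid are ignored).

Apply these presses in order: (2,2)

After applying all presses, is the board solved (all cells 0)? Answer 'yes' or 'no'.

After press 1 at (2,2):
1 1 0
0 1 0
1 0 0
1 1 0
1 0 1

Lights still on: 8

Answer: no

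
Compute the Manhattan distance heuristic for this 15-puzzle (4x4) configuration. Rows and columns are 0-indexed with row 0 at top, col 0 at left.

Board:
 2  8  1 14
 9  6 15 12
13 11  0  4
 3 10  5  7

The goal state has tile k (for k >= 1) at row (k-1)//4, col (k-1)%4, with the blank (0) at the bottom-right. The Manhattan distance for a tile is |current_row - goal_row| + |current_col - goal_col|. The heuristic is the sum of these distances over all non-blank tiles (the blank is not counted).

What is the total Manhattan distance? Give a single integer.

Answer: 32

Derivation:
Tile 2: (0,0)->(0,1) = 1
Tile 8: (0,1)->(1,3) = 3
Tile 1: (0,2)->(0,0) = 2
Tile 14: (0,3)->(3,1) = 5
Tile 9: (1,0)->(2,0) = 1
Tile 6: (1,1)->(1,1) = 0
Tile 15: (1,2)->(3,2) = 2
Tile 12: (1,3)->(2,3) = 1
Tile 13: (2,0)->(3,0) = 1
Tile 11: (2,1)->(2,2) = 1
Tile 4: (2,3)->(0,3) = 2
Tile 3: (3,0)->(0,2) = 5
Tile 10: (3,1)->(2,1) = 1
Tile 5: (3,2)->(1,0) = 4
Tile 7: (3,3)->(1,2) = 3
Sum: 1 + 3 + 2 + 5 + 1 + 0 + 2 + 1 + 1 + 1 + 2 + 5 + 1 + 4 + 3 = 32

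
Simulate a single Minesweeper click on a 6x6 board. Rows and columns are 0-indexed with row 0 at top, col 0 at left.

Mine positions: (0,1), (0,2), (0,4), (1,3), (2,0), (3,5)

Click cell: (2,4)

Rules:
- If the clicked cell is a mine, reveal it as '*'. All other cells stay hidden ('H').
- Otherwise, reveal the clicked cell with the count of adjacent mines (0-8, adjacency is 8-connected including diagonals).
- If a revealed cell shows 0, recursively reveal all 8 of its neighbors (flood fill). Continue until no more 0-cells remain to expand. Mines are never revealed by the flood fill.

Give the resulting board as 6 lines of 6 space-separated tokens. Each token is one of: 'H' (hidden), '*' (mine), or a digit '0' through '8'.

H H H H H H
H H H H H H
H H H H 2 H
H H H H H H
H H H H H H
H H H H H H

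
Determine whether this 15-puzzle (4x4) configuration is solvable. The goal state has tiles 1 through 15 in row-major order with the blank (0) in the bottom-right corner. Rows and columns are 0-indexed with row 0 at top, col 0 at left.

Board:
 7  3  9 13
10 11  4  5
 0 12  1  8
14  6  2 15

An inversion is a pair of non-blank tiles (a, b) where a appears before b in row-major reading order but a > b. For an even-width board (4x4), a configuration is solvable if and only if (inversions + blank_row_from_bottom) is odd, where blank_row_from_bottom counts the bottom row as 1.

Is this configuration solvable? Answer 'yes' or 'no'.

Answer: no

Derivation:
Inversions: 48
Blank is in row 2 (0-indexed from top), which is row 2 counting from the bottom (bottom = 1).
48 + 2 = 50, which is even, so the puzzle is not solvable.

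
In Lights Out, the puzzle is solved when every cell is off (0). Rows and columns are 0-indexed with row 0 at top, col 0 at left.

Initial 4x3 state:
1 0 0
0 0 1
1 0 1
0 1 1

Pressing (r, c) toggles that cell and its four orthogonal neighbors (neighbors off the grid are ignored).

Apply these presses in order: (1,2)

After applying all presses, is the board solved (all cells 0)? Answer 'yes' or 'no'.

Answer: no

Derivation:
After press 1 at (1,2):
1 0 1
0 1 0
1 0 0
0 1 1

Lights still on: 6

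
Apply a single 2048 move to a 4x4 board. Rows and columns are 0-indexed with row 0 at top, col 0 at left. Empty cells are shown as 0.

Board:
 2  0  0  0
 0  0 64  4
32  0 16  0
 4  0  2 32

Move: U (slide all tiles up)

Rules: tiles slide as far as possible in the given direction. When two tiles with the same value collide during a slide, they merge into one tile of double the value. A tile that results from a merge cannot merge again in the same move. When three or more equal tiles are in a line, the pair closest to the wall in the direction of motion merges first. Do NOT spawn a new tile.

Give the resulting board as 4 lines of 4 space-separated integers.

Slide up:
col 0: [2, 0, 32, 4] -> [2, 32, 4, 0]
col 1: [0, 0, 0, 0] -> [0, 0, 0, 0]
col 2: [0, 64, 16, 2] -> [64, 16, 2, 0]
col 3: [0, 4, 0, 32] -> [4, 32, 0, 0]

Answer:  2  0 64  4
32  0 16 32
 4  0  2  0
 0  0  0  0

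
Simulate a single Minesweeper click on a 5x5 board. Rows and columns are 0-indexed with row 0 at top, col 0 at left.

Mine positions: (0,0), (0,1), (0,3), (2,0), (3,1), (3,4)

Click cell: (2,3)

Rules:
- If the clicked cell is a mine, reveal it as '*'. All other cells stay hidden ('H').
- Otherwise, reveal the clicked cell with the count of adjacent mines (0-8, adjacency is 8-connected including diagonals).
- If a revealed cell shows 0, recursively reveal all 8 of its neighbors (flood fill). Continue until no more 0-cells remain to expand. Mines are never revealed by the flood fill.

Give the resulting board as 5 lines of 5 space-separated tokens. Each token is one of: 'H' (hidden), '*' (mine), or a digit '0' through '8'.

H H H H H
H H H H H
H H H 1 H
H H H H H
H H H H H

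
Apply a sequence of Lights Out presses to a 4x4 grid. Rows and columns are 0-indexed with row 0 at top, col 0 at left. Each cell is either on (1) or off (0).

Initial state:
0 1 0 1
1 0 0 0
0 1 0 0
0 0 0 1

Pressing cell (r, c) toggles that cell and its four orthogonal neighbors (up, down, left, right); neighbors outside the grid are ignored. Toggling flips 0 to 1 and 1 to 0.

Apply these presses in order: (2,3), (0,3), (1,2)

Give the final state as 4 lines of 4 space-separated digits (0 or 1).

After press 1 at (2,3):
0 1 0 1
1 0 0 1
0 1 1 1
0 0 0 0

After press 2 at (0,3):
0 1 1 0
1 0 0 0
0 1 1 1
0 0 0 0

After press 3 at (1,2):
0 1 0 0
1 1 1 1
0 1 0 1
0 0 0 0

Answer: 0 1 0 0
1 1 1 1
0 1 0 1
0 0 0 0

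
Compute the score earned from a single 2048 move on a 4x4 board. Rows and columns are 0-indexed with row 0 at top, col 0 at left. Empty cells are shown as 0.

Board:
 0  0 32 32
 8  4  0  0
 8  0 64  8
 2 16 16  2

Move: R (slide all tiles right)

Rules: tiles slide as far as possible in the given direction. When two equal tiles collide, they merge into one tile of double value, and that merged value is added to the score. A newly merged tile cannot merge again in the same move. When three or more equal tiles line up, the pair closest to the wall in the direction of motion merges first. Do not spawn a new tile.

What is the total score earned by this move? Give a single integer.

Answer: 96

Derivation:
Slide right:
row 0: [0, 0, 32, 32] -> [0, 0, 0, 64]  score +64 (running 64)
row 1: [8, 4, 0, 0] -> [0, 0, 8, 4]  score +0 (running 64)
row 2: [8, 0, 64, 8] -> [0, 8, 64, 8]  score +0 (running 64)
row 3: [2, 16, 16, 2] -> [0, 2, 32, 2]  score +32 (running 96)
Board after move:
 0  0  0 64
 0  0  8  4
 0  8 64  8
 0  2 32  2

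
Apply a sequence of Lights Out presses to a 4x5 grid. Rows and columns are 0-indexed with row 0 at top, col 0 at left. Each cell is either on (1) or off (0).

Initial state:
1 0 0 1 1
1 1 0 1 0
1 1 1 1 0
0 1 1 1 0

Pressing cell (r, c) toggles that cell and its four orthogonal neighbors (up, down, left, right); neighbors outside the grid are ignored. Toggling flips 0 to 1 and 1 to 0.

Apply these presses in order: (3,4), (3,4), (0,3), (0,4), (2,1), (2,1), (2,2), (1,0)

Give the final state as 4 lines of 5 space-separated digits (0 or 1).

After press 1 at (3,4):
1 0 0 1 1
1 1 0 1 0
1 1 1 1 1
0 1 1 0 1

After press 2 at (3,4):
1 0 0 1 1
1 1 0 1 0
1 1 1 1 0
0 1 1 1 0

After press 3 at (0,3):
1 0 1 0 0
1 1 0 0 0
1 1 1 1 0
0 1 1 1 0

After press 4 at (0,4):
1 0 1 1 1
1 1 0 0 1
1 1 1 1 0
0 1 1 1 0

After press 5 at (2,1):
1 0 1 1 1
1 0 0 0 1
0 0 0 1 0
0 0 1 1 0

After press 6 at (2,1):
1 0 1 1 1
1 1 0 0 1
1 1 1 1 0
0 1 1 1 0

After press 7 at (2,2):
1 0 1 1 1
1 1 1 0 1
1 0 0 0 0
0 1 0 1 0

After press 8 at (1,0):
0 0 1 1 1
0 0 1 0 1
0 0 0 0 0
0 1 0 1 0

Answer: 0 0 1 1 1
0 0 1 0 1
0 0 0 0 0
0 1 0 1 0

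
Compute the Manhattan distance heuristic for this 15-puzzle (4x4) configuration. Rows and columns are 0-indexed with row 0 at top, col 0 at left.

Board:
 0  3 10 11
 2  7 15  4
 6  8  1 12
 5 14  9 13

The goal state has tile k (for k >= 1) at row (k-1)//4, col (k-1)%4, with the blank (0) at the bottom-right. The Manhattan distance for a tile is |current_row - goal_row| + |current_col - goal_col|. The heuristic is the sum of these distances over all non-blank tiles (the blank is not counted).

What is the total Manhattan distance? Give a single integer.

Answer: 30

Derivation:
Tile 3: at (0,1), goal (0,2), distance |0-0|+|1-2| = 1
Tile 10: at (0,2), goal (2,1), distance |0-2|+|2-1| = 3
Tile 11: at (0,3), goal (2,2), distance |0-2|+|3-2| = 3
Tile 2: at (1,0), goal (0,1), distance |1-0|+|0-1| = 2
Tile 7: at (1,1), goal (1,2), distance |1-1|+|1-2| = 1
Tile 15: at (1,2), goal (3,2), distance |1-3|+|2-2| = 2
Tile 4: at (1,3), goal (0,3), distance |1-0|+|3-3| = 1
Tile 6: at (2,0), goal (1,1), distance |2-1|+|0-1| = 2
Tile 8: at (2,1), goal (1,3), distance |2-1|+|1-3| = 3
Tile 1: at (2,2), goal (0,0), distance |2-0|+|2-0| = 4
Tile 12: at (2,3), goal (2,3), distance |2-2|+|3-3| = 0
Tile 5: at (3,0), goal (1,0), distance |3-1|+|0-0| = 2
Tile 14: at (3,1), goal (3,1), distance |3-3|+|1-1| = 0
Tile 9: at (3,2), goal (2,0), distance |3-2|+|2-0| = 3
Tile 13: at (3,3), goal (3,0), distance |3-3|+|3-0| = 3
Sum: 1 + 3 + 3 + 2 + 1 + 2 + 1 + 2 + 3 + 4 + 0 + 2 + 0 + 3 + 3 = 30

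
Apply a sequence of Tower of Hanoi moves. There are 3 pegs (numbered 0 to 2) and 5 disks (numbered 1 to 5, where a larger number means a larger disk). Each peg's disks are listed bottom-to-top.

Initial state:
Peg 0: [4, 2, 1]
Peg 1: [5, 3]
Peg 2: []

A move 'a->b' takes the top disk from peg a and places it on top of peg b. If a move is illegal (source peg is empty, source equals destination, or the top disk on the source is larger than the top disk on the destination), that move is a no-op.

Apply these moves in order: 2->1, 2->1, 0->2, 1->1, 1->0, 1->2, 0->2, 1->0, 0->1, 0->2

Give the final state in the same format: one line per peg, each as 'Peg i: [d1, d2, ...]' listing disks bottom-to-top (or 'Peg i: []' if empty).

After move 1 (2->1):
Peg 0: [4, 2, 1]
Peg 1: [5, 3]
Peg 2: []

After move 2 (2->1):
Peg 0: [4, 2, 1]
Peg 1: [5, 3]
Peg 2: []

After move 3 (0->2):
Peg 0: [4, 2]
Peg 1: [5, 3]
Peg 2: [1]

After move 4 (1->1):
Peg 0: [4, 2]
Peg 1: [5, 3]
Peg 2: [1]

After move 5 (1->0):
Peg 0: [4, 2]
Peg 1: [5, 3]
Peg 2: [1]

After move 6 (1->2):
Peg 0: [4, 2]
Peg 1: [5, 3]
Peg 2: [1]

After move 7 (0->2):
Peg 0: [4, 2]
Peg 1: [5, 3]
Peg 2: [1]

After move 8 (1->0):
Peg 0: [4, 2]
Peg 1: [5, 3]
Peg 2: [1]

After move 9 (0->1):
Peg 0: [4]
Peg 1: [5, 3, 2]
Peg 2: [1]

After move 10 (0->2):
Peg 0: [4]
Peg 1: [5, 3, 2]
Peg 2: [1]

Answer: Peg 0: [4]
Peg 1: [5, 3, 2]
Peg 2: [1]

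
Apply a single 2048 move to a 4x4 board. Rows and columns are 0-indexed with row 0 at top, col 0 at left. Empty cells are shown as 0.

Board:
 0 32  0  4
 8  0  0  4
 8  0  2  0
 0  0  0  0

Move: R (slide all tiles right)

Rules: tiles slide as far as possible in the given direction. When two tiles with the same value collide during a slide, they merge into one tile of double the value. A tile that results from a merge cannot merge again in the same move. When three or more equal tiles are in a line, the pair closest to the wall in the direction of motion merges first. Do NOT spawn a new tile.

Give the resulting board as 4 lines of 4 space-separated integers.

Slide right:
row 0: [0, 32, 0, 4] -> [0, 0, 32, 4]
row 1: [8, 0, 0, 4] -> [0, 0, 8, 4]
row 2: [8, 0, 2, 0] -> [0, 0, 8, 2]
row 3: [0, 0, 0, 0] -> [0, 0, 0, 0]

Answer:  0  0 32  4
 0  0  8  4
 0  0  8  2
 0  0  0  0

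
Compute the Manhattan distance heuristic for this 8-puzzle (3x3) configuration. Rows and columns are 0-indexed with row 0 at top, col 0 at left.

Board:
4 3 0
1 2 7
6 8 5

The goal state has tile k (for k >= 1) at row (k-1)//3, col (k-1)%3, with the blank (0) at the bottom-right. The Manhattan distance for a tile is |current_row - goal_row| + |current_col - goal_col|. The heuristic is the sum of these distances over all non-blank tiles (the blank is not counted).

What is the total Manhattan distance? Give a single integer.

Tile 4: (0,0)->(1,0) = 1
Tile 3: (0,1)->(0,2) = 1
Tile 1: (1,0)->(0,0) = 1
Tile 2: (1,1)->(0,1) = 1
Tile 7: (1,2)->(2,0) = 3
Tile 6: (2,0)->(1,2) = 3
Tile 8: (2,1)->(2,1) = 0
Tile 5: (2,2)->(1,1) = 2
Sum: 1 + 1 + 1 + 1 + 3 + 3 + 0 + 2 = 12

Answer: 12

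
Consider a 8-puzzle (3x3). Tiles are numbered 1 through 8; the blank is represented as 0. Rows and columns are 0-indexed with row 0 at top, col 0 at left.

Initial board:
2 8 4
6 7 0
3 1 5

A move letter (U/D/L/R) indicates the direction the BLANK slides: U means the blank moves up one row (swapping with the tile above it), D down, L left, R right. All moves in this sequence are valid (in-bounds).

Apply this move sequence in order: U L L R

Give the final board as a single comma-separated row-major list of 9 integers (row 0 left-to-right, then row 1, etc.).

After move 1 (U):
2 8 0
6 7 4
3 1 5

After move 2 (L):
2 0 8
6 7 4
3 1 5

After move 3 (L):
0 2 8
6 7 4
3 1 5

After move 4 (R):
2 0 8
6 7 4
3 1 5

Answer: 2, 0, 8, 6, 7, 4, 3, 1, 5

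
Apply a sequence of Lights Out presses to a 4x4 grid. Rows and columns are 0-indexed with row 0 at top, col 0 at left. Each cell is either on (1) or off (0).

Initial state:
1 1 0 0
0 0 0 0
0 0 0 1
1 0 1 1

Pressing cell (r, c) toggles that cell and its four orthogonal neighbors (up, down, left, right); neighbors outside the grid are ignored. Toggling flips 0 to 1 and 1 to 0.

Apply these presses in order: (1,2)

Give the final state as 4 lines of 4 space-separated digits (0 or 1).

Answer: 1 1 1 0
0 1 1 1
0 0 1 1
1 0 1 1

Derivation:
After press 1 at (1,2):
1 1 1 0
0 1 1 1
0 0 1 1
1 0 1 1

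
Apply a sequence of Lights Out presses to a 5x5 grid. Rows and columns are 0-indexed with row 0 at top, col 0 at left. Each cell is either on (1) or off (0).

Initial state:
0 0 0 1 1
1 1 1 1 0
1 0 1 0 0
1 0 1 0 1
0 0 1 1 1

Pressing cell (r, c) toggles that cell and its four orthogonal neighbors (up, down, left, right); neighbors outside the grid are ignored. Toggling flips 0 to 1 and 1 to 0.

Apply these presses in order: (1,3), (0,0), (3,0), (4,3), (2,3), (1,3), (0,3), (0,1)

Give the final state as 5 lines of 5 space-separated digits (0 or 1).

Answer: 0 0 0 0 0
0 0 1 1 0
0 0 0 1 1
0 1 1 0 1
1 0 0 0 0

Derivation:
After press 1 at (1,3):
0 0 0 0 1
1 1 0 0 1
1 0 1 1 0
1 0 1 0 1
0 0 1 1 1

After press 2 at (0,0):
1 1 0 0 1
0 1 0 0 1
1 0 1 1 0
1 0 1 0 1
0 0 1 1 1

After press 3 at (3,0):
1 1 0 0 1
0 1 0 0 1
0 0 1 1 0
0 1 1 0 1
1 0 1 1 1

After press 4 at (4,3):
1 1 0 0 1
0 1 0 0 1
0 0 1 1 0
0 1 1 1 1
1 0 0 0 0

After press 5 at (2,3):
1 1 0 0 1
0 1 0 1 1
0 0 0 0 1
0 1 1 0 1
1 0 0 0 0

After press 6 at (1,3):
1 1 0 1 1
0 1 1 0 0
0 0 0 1 1
0 1 1 0 1
1 0 0 0 0

After press 7 at (0,3):
1 1 1 0 0
0 1 1 1 0
0 0 0 1 1
0 1 1 0 1
1 0 0 0 0

After press 8 at (0,1):
0 0 0 0 0
0 0 1 1 0
0 0 0 1 1
0 1 1 0 1
1 0 0 0 0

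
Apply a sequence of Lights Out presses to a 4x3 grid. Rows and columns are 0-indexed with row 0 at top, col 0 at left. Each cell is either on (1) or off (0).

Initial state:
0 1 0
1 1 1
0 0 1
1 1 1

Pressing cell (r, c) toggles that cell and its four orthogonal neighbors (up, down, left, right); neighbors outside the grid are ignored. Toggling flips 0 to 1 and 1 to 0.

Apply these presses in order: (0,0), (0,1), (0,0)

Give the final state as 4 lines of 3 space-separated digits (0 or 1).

Answer: 1 0 1
1 0 1
0 0 1
1 1 1

Derivation:
After press 1 at (0,0):
1 0 0
0 1 1
0 0 1
1 1 1

After press 2 at (0,1):
0 1 1
0 0 1
0 0 1
1 1 1

After press 3 at (0,0):
1 0 1
1 0 1
0 0 1
1 1 1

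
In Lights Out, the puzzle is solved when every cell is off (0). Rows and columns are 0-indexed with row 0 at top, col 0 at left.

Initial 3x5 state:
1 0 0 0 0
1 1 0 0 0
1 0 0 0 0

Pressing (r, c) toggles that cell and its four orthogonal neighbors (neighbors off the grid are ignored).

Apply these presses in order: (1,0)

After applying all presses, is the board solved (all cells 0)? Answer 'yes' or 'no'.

Answer: yes

Derivation:
After press 1 at (1,0):
0 0 0 0 0
0 0 0 0 0
0 0 0 0 0

Lights still on: 0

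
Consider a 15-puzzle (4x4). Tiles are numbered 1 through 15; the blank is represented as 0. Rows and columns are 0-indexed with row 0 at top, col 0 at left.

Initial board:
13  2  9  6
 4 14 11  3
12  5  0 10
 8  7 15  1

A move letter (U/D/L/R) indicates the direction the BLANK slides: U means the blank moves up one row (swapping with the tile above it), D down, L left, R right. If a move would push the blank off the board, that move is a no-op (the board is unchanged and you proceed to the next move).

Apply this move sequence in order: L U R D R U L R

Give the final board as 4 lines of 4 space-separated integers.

Answer: 13  2  9  6
 4 11  5  0
12 14 10  3
 8  7 15  1

Derivation:
After move 1 (L):
13  2  9  6
 4 14 11  3
12  0  5 10
 8  7 15  1

After move 2 (U):
13  2  9  6
 4  0 11  3
12 14  5 10
 8  7 15  1

After move 3 (R):
13  2  9  6
 4 11  0  3
12 14  5 10
 8  7 15  1

After move 4 (D):
13  2  9  6
 4 11  5  3
12 14  0 10
 8  7 15  1

After move 5 (R):
13  2  9  6
 4 11  5  3
12 14 10  0
 8  7 15  1

After move 6 (U):
13  2  9  6
 4 11  5  0
12 14 10  3
 8  7 15  1

After move 7 (L):
13  2  9  6
 4 11  0  5
12 14 10  3
 8  7 15  1

After move 8 (R):
13  2  9  6
 4 11  5  0
12 14 10  3
 8  7 15  1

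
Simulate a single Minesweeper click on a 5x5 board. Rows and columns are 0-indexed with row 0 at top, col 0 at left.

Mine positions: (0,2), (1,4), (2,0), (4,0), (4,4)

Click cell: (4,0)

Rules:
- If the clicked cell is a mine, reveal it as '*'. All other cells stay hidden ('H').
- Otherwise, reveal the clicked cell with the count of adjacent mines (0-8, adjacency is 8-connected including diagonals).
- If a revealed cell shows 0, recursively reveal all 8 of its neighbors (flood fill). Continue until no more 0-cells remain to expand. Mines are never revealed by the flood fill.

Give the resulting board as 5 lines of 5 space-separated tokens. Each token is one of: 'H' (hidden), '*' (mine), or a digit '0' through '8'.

H H H H H
H H H H H
H H H H H
H H H H H
* H H H H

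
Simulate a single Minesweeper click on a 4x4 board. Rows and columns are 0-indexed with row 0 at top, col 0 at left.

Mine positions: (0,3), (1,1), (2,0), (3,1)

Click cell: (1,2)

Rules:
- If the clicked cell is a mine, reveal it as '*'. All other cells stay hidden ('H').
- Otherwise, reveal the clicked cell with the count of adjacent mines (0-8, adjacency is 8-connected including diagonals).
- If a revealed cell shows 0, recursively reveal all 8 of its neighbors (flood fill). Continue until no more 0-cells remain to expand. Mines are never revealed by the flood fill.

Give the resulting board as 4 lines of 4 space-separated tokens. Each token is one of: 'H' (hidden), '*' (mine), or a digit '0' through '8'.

H H H H
H H 2 H
H H H H
H H H H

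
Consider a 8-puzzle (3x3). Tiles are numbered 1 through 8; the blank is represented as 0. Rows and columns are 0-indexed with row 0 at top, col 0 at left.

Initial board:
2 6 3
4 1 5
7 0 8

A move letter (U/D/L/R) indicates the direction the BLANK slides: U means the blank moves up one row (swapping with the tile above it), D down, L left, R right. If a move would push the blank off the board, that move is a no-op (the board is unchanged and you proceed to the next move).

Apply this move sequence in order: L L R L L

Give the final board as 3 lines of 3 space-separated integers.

After move 1 (L):
2 6 3
4 1 5
0 7 8

After move 2 (L):
2 6 3
4 1 5
0 7 8

After move 3 (R):
2 6 3
4 1 5
7 0 8

After move 4 (L):
2 6 3
4 1 5
0 7 8

After move 5 (L):
2 6 3
4 1 5
0 7 8

Answer: 2 6 3
4 1 5
0 7 8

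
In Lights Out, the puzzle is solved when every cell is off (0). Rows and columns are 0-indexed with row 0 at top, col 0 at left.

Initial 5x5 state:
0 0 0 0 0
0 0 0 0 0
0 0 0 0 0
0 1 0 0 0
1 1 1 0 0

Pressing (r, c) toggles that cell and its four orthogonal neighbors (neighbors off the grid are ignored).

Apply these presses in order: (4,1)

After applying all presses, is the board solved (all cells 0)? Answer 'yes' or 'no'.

After press 1 at (4,1):
0 0 0 0 0
0 0 0 0 0
0 0 0 0 0
0 0 0 0 0
0 0 0 0 0

Lights still on: 0

Answer: yes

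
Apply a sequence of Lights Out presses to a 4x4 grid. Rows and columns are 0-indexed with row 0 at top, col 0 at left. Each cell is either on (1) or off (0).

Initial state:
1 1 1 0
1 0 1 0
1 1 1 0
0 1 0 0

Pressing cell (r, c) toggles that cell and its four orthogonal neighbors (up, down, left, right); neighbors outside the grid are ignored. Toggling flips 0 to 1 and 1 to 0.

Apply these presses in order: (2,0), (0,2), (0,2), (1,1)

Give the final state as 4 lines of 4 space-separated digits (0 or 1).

After press 1 at (2,0):
1 1 1 0
0 0 1 0
0 0 1 0
1 1 0 0

After press 2 at (0,2):
1 0 0 1
0 0 0 0
0 0 1 0
1 1 0 0

After press 3 at (0,2):
1 1 1 0
0 0 1 0
0 0 1 0
1 1 0 0

After press 4 at (1,1):
1 0 1 0
1 1 0 0
0 1 1 0
1 1 0 0

Answer: 1 0 1 0
1 1 0 0
0 1 1 0
1 1 0 0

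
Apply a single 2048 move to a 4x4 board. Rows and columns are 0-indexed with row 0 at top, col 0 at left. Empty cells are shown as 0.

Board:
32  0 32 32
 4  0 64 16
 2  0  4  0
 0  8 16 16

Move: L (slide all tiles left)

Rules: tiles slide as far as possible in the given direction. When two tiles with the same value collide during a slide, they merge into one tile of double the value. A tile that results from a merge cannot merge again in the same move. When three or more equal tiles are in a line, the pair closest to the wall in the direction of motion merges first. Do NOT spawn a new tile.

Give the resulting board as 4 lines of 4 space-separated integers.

Slide left:
row 0: [32, 0, 32, 32] -> [64, 32, 0, 0]
row 1: [4, 0, 64, 16] -> [4, 64, 16, 0]
row 2: [2, 0, 4, 0] -> [2, 4, 0, 0]
row 3: [0, 8, 16, 16] -> [8, 32, 0, 0]

Answer: 64 32  0  0
 4 64 16  0
 2  4  0  0
 8 32  0  0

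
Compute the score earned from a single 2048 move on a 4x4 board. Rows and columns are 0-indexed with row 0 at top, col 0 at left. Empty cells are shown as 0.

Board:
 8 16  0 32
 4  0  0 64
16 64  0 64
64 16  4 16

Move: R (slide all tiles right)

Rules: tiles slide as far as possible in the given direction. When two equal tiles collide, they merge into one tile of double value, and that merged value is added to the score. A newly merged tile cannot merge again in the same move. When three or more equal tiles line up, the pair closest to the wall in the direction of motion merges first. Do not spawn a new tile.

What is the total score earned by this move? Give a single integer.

Slide right:
row 0: [8, 16, 0, 32] -> [0, 8, 16, 32]  score +0 (running 0)
row 1: [4, 0, 0, 64] -> [0, 0, 4, 64]  score +0 (running 0)
row 2: [16, 64, 0, 64] -> [0, 0, 16, 128]  score +128 (running 128)
row 3: [64, 16, 4, 16] -> [64, 16, 4, 16]  score +0 (running 128)
Board after move:
  0   8  16  32
  0   0   4  64
  0   0  16 128
 64  16   4  16

Answer: 128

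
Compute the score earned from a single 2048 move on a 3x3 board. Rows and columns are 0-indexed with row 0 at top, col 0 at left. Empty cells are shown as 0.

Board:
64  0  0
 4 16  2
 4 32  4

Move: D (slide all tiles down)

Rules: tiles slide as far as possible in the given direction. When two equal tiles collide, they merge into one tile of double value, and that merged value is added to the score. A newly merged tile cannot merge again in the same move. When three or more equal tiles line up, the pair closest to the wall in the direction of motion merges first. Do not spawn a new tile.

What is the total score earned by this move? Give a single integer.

Slide down:
col 0: [64, 4, 4] -> [0, 64, 8]  score +8 (running 8)
col 1: [0, 16, 32] -> [0, 16, 32]  score +0 (running 8)
col 2: [0, 2, 4] -> [0, 2, 4]  score +0 (running 8)
Board after move:
 0  0  0
64 16  2
 8 32  4

Answer: 8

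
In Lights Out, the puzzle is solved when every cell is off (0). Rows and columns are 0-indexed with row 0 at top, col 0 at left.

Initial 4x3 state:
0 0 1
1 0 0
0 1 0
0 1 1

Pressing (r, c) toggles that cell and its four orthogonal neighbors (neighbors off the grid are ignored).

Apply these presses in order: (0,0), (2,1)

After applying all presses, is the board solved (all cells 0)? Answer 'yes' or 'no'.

After press 1 at (0,0):
1 1 1
0 0 0
0 1 0
0 1 1

After press 2 at (2,1):
1 1 1
0 1 0
1 0 1
0 0 1

Lights still on: 7

Answer: no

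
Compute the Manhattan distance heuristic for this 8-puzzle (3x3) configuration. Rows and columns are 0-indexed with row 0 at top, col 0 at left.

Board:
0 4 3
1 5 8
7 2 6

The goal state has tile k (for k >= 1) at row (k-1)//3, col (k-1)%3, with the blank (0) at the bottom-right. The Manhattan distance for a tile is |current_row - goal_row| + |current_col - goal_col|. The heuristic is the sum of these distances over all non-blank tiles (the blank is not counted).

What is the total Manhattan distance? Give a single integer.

Answer: 8

Derivation:
Tile 4: at (0,1), goal (1,0), distance |0-1|+|1-0| = 2
Tile 3: at (0,2), goal (0,2), distance |0-0|+|2-2| = 0
Tile 1: at (1,0), goal (0,0), distance |1-0|+|0-0| = 1
Tile 5: at (1,1), goal (1,1), distance |1-1|+|1-1| = 0
Tile 8: at (1,2), goal (2,1), distance |1-2|+|2-1| = 2
Tile 7: at (2,0), goal (2,0), distance |2-2|+|0-0| = 0
Tile 2: at (2,1), goal (0,1), distance |2-0|+|1-1| = 2
Tile 6: at (2,2), goal (1,2), distance |2-1|+|2-2| = 1
Sum: 2 + 0 + 1 + 0 + 2 + 0 + 2 + 1 = 8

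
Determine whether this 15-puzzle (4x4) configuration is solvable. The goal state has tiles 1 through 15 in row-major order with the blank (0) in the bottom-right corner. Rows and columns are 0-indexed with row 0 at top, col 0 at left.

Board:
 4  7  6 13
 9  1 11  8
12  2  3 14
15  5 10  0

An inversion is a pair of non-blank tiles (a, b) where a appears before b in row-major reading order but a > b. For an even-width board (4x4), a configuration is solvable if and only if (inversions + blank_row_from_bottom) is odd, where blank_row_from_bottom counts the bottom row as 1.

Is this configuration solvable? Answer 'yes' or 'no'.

Answer: yes

Derivation:
Inversions: 42
Blank is in row 3 (0-indexed from top), which is row 1 counting from the bottom (bottom = 1).
42 + 1 = 43, which is odd, so the puzzle is solvable.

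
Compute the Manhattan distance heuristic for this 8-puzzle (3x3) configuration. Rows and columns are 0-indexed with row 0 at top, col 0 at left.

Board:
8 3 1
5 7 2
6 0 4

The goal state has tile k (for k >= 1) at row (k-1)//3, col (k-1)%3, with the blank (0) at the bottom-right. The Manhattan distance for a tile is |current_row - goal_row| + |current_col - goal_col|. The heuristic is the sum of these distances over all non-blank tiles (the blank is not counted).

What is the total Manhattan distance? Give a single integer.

Answer: 17

Derivation:
Tile 8: at (0,0), goal (2,1), distance |0-2|+|0-1| = 3
Tile 3: at (0,1), goal (0,2), distance |0-0|+|1-2| = 1
Tile 1: at (0,2), goal (0,0), distance |0-0|+|2-0| = 2
Tile 5: at (1,0), goal (1,1), distance |1-1|+|0-1| = 1
Tile 7: at (1,1), goal (2,0), distance |1-2|+|1-0| = 2
Tile 2: at (1,2), goal (0,1), distance |1-0|+|2-1| = 2
Tile 6: at (2,0), goal (1,2), distance |2-1|+|0-2| = 3
Tile 4: at (2,2), goal (1,0), distance |2-1|+|2-0| = 3
Sum: 3 + 1 + 2 + 1 + 2 + 2 + 3 + 3 = 17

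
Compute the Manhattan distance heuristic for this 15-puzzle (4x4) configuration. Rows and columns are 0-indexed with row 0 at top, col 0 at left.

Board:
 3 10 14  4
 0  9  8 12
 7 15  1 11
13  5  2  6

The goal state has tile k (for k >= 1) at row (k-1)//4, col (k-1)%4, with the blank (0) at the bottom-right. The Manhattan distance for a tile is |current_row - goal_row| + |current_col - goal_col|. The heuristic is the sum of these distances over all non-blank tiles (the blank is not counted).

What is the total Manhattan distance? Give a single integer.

Tile 3: at (0,0), goal (0,2), distance |0-0|+|0-2| = 2
Tile 10: at (0,1), goal (2,1), distance |0-2|+|1-1| = 2
Tile 14: at (0,2), goal (3,1), distance |0-3|+|2-1| = 4
Tile 4: at (0,3), goal (0,3), distance |0-0|+|3-3| = 0
Tile 9: at (1,1), goal (2,0), distance |1-2|+|1-0| = 2
Tile 8: at (1,2), goal (1,3), distance |1-1|+|2-3| = 1
Tile 12: at (1,3), goal (2,3), distance |1-2|+|3-3| = 1
Tile 7: at (2,0), goal (1,2), distance |2-1|+|0-2| = 3
Tile 15: at (2,1), goal (3,2), distance |2-3|+|1-2| = 2
Tile 1: at (2,2), goal (0,0), distance |2-0|+|2-0| = 4
Tile 11: at (2,3), goal (2,2), distance |2-2|+|3-2| = 1
Tile 13: at (3,0), goal (3,0), distance |3-3|+|0-0| = 0
Tile 5: at (3,1), goal (1,0), distance |3-1|+|1-0| = 3
Tile 2: at (3,2), goal (0,1), distance |3-0|+|2-1| = 4
Tile 6: at (3,3), goal (1,1), distance |3-1|+|3-1| = 4
Sum: 2 + 2 + 4 + 0 + 2 + 1 + 1 + 3 + 2 + 4 + 1 + 0 + 3 + 4 + 4 = 33

Answer: 33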